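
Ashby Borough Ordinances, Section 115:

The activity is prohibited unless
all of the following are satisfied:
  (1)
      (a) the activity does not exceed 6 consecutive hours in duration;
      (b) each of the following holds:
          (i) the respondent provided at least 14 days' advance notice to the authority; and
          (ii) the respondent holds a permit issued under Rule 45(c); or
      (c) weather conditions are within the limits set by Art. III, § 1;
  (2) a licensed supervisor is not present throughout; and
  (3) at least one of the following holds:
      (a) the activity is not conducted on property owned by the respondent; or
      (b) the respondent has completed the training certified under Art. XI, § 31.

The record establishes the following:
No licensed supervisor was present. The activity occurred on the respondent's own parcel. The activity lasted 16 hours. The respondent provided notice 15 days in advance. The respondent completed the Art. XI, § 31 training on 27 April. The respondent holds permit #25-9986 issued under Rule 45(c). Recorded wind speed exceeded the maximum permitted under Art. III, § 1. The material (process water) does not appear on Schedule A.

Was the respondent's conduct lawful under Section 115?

(a) ≤ 6 hrs duration — not met.
(i) ≥14 days' notice — met.
(ii) holds permit — met.
So (b) is satisfied (T AND T).
(c) weather ok — not satisfied.
(1) = F OR T OR F = true.
(2) not (supervisor present) — holds.
(a) not (own property) — fails.
(b) training certified — holds.
So (3) is satisfied (F OR T).
Overall = T AND T AND T = true.

Yes — lawful.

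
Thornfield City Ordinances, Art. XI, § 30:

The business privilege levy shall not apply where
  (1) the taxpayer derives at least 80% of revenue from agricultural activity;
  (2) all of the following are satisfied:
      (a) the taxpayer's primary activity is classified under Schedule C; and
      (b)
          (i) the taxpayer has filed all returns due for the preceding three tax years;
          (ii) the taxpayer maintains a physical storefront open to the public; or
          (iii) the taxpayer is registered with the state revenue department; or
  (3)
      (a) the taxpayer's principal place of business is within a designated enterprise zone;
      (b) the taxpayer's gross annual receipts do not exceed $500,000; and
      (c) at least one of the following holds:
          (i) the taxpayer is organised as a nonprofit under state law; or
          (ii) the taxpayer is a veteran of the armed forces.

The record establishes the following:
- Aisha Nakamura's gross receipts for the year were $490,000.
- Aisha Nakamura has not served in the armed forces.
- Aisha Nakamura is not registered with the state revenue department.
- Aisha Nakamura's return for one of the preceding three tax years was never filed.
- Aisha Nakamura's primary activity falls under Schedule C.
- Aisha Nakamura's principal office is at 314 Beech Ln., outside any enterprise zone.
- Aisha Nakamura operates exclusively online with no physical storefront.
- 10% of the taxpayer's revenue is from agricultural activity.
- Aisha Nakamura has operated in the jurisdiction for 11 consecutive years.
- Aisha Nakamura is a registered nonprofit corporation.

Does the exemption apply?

No — not exempt.

(1) ≥80% agricultural — not met.
(a) Schedule C activity — met.
(i) returns current — not satisfied.
(ii) has storefront — fails.
(iii) state-registered — fails.
So (b) is not satisfied (F OR F OR F).
(2) = T AND F = false.
(a) in enterprise zone — not satisfied.
(b) receipts ≤ $500,000 — holds.
(i) nonprofit — holds.
(ii) veteran — fails.
(c) = T OR F = true.
(3) = F AND T AND T = false.
So Overall is not satisfied (F OR F OR F).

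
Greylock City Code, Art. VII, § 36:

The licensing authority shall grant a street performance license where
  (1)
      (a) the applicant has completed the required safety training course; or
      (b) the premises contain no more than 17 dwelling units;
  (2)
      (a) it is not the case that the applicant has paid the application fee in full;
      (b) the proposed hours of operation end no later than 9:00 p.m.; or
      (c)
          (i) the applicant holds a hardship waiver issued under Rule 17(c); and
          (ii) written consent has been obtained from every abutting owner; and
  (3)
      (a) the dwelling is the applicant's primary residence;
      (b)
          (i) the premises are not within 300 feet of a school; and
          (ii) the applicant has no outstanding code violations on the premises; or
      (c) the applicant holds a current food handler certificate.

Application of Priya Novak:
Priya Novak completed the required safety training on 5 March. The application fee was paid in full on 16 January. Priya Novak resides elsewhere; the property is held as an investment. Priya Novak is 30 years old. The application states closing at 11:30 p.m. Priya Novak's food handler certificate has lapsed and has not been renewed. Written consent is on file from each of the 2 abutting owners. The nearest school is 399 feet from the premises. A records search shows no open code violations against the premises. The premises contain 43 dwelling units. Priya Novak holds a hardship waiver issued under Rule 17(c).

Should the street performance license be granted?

(a) safety training — met.
(b) ≤ 17 units — not satisfied.
(1): T OR F → true.
(a) not (fee paid) — not satisfied.
(b) closes by 9 p.m. — not satisfied.
(i) hardship waiver — holds.
(ii) all abutters consent — holds.
(c): T AND T → true.
So (2) is satisfied (F OR F OR T).
(a) primary residence — not met.
(i) ≥300 ft from school — holds.
(ii) no code violations — satisfied.
(b) = T AND T = true.
(c) food handler cert. — not met.
So (3) is satisfied (F OR T OR F).
Overall: T AND T AND T → true.

Yes — granted.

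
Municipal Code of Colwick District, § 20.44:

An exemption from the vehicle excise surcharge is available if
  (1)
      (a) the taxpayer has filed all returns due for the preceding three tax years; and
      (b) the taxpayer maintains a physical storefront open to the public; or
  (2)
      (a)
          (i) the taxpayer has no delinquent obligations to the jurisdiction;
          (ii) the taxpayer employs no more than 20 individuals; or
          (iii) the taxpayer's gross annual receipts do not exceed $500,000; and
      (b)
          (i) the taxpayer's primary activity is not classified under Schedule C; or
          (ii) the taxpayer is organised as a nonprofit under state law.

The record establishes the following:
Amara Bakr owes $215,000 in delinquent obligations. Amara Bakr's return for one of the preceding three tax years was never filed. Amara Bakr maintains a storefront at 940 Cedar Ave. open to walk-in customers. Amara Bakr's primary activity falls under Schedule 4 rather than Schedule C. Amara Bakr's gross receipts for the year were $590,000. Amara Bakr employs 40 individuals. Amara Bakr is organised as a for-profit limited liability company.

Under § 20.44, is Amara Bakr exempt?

No — not exempt.

(a) returns current — not met.
(b) has storefront — satisfied.
(1) = F AND T = false.
(i) no delinquency — fails.
(ii) ≤ 20 employees — not met.
(iii) receipts ≤ $500,000 — fails.
So (a) is not satisfied (F OR F OR F).
(i) not (Schedule C activity) — met.
(ii) nonprofit — not met.
So (b) is satisfied (T OR F).
So (2) is not satisfied (F AND T).
Overall = F OR F = false.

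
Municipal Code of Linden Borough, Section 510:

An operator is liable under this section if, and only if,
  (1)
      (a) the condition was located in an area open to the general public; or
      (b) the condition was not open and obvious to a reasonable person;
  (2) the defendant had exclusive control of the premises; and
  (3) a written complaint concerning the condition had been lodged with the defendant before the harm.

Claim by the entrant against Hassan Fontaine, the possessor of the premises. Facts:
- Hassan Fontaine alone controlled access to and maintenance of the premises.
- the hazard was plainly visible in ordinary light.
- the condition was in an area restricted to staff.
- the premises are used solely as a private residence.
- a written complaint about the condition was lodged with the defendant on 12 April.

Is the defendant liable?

(a) public area — fails.
(b) not open/obvious — not satisfied.
(1): F OR F → false.
(2) exclusive control — holds.
(3) complaint lodged — met.
Overall = F AND T AND T = false.

No — not liable.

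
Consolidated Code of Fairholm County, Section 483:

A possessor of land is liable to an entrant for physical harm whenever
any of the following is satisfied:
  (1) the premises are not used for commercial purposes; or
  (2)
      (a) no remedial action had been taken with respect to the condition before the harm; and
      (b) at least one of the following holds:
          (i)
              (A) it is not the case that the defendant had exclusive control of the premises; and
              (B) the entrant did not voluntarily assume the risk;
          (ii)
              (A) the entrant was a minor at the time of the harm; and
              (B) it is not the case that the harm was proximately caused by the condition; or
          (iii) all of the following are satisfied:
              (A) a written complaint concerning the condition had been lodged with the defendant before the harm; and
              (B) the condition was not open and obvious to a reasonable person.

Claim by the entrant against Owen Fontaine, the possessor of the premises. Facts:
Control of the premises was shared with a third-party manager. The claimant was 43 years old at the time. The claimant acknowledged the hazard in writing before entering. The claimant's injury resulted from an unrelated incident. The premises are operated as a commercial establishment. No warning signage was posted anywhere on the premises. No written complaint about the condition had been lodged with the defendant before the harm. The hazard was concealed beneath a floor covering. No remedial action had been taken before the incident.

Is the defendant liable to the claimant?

(1) not (commercial use) — not satisfied.
(a) no remedial action — met.
(A) not (exclusive control) — satisfied.
(B) no assumed risk — not satisfied.
(i): T AND F → false.
(A) entrant a minor — not satisfied.
(B) not (proximate cause) — met.
(ii) = F AND T = false.
(A) complaint lodged — not met.
(B) not open/obvious — satisfied.
(iii) = F AND T = false.
(b): F OR F OR F → false.
So (2) is not satisfied (T AND F).
Overall = F OR F = false.

No — not liable.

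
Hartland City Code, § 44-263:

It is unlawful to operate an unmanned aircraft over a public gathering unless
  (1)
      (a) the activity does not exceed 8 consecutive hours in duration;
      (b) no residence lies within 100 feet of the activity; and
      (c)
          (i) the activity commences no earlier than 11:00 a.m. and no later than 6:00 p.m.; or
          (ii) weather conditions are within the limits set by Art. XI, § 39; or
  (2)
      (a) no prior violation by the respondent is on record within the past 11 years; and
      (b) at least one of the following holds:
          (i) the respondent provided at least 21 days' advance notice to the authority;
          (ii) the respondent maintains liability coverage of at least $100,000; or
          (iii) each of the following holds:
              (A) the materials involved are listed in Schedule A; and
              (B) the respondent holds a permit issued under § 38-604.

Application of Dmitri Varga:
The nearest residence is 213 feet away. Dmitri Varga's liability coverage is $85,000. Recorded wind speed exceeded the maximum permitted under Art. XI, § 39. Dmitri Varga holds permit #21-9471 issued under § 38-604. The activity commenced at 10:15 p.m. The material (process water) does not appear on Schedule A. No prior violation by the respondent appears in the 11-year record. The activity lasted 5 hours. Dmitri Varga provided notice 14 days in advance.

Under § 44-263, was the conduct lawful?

No — unlawful.

(a) ≤ 8 hrs duration — holds.
(b) no residence in 100 ft — holds.
(i) start within hours — not satisfied.
(ii) weather ok — not met.
(c) = F OR F = false.
(1): T AND T AND F → false.
(a) no prior violation — satisfied.
(i) ≥21 days' notice — not satisfied.
(ii) coverage ≥ $100,000 — not met.
(A) Schedule A material — not met.
(B) holds permit — met.
So (iii) is not satisfied (F AND T).
So (b) is not satisfied (F OR F OR F).
(2) = T AND F = false.
Overall: F OR F → false.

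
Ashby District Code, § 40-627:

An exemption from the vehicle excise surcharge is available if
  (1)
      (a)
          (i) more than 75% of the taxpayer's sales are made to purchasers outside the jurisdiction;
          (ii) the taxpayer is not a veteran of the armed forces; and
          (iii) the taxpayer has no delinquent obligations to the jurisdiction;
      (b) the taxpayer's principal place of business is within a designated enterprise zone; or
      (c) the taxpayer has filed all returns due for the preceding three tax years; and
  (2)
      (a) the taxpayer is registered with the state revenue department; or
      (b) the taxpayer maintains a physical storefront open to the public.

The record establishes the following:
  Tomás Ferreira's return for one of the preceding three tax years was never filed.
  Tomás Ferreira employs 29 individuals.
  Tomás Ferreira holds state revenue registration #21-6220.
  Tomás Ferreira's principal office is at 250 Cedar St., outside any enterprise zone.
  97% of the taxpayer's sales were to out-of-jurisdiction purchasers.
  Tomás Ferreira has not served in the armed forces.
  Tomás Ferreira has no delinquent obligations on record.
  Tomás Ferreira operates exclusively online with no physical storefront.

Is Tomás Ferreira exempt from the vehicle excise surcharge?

(i) >75% out-of-jur. sales — met.
(ii) not (veteran) — met.
(iii) no delinquency — holds.
So (a) is satisfied (T AND T AND T).
(b) in enterprise zone — fails.
(c) returns current — not satisfied.
So (1) is satisfied (T OR F OR F).
(a) state-registered — met.
(b) has storefront — not met.
(2) = T OR F = true.
So Overall is satisfied (T AND T).

Yes — exempt.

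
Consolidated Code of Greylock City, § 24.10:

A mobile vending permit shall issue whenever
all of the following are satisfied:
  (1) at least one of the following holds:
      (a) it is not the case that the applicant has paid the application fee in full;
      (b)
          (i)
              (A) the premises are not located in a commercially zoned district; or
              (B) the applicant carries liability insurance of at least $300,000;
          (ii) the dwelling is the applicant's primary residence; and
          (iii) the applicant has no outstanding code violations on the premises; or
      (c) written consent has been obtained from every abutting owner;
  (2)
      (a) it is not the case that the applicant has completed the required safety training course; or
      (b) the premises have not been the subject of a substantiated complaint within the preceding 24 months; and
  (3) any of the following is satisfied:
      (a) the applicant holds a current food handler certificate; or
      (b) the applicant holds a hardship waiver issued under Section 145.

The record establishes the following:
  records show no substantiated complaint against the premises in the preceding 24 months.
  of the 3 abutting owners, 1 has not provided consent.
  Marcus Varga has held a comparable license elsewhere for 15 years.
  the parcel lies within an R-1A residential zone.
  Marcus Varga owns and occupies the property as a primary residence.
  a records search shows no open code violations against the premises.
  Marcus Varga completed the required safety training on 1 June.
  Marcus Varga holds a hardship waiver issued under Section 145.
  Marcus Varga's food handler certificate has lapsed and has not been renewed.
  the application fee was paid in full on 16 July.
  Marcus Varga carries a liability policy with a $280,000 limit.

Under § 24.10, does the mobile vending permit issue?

Yes — granted.

(a) not (fee paid) — not satisfied.
(A) not (commercially zoned) — holds.
(B) insurance ≥ $300,000 — fails.
So (i) is satisfied (T OR F).
(ii) primary residence — satisfied.
(iii) no code violations — satisfied.
(b) = T AND T AND T = true.
(c) all abutters consent — fails.
(1) = F OR T OR F = true.
(a) not (safety training) — not satisfied.
(b) no complaint in 24 mo. — met.
(2): F OR T → true.
(a) food handler cert. — not satisfied.
(b) hardship waiver — satisfied.
(3): F OR T → true.
So Overall is satisfied (T AND T AND T).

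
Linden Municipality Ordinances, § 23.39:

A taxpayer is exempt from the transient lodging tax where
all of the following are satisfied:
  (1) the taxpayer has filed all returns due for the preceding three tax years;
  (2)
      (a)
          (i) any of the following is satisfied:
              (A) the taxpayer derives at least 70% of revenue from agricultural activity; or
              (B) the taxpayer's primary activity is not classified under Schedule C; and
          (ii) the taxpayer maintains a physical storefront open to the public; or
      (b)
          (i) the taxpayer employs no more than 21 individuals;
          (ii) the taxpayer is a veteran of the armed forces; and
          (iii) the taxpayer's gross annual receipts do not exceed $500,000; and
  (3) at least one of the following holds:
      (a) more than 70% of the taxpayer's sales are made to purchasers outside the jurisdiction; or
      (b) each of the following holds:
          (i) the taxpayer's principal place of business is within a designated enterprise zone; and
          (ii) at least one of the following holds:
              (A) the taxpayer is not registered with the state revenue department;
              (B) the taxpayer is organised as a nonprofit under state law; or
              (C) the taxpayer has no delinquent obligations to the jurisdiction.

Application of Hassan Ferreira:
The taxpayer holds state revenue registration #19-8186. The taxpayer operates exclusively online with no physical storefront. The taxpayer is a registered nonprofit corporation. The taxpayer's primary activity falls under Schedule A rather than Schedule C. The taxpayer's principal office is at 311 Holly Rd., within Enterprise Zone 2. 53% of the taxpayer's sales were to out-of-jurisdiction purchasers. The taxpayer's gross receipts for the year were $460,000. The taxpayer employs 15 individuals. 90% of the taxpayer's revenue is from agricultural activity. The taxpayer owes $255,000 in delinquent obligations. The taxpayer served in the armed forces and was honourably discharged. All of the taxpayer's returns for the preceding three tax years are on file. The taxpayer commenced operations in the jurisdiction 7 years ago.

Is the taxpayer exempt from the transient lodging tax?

Yes — exempt.

(1) returns current — met.
(A) ≥70% agricultural — met.
(B) not (Schedule C activity) — satisfied.
(i): T OR T → true.
(ii) has storefront — fails.
So (a) is not satisfied (T AND F).
(i) ≤ 21 employees — met.
(ii) veteran — met.
(iii) receipts ≤ $500,000 — holds.
(b) = T AND T AND T = true.
(2): F OR T → true.
(a) >70% out-of-jur. sales — not met.
(i) in enterprise zone — met.
(A) not (state-registered) — fails.
(B) nonprofit — met.
(C) no delinquency — fails.
(ii) = F OR T OR F = true.
(b): T AND T → true.
(3): F OR T → true.
Overall = T AND T AND T = true.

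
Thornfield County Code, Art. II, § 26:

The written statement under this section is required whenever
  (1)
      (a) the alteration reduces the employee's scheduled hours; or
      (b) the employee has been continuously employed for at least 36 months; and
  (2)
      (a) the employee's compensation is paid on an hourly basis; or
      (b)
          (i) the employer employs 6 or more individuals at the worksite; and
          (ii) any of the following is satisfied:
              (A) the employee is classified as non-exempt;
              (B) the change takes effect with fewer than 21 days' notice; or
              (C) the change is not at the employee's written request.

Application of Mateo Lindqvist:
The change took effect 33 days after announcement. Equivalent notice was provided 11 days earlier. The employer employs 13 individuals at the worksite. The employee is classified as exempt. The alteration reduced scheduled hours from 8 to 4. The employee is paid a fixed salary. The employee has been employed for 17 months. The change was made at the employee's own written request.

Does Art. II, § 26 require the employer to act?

(a) hours reduced — met.
(b) tenure ≥ 36 mo. — fails.
(1): T OR F → true.
(a) hourly-paid — not satisfied.
(i) ≥ 6 at site — holds.
(A) non-exempt — not satisfied.
(B) < 21 days' notice — fails.
(C) not employee-requested — not satisfied.
So (ii) is not satisfied (F OR F OR F).
(b): T AND F → false.
(2): F OR F → false.
So Overall is not satisfied (T AND F).

No — not required.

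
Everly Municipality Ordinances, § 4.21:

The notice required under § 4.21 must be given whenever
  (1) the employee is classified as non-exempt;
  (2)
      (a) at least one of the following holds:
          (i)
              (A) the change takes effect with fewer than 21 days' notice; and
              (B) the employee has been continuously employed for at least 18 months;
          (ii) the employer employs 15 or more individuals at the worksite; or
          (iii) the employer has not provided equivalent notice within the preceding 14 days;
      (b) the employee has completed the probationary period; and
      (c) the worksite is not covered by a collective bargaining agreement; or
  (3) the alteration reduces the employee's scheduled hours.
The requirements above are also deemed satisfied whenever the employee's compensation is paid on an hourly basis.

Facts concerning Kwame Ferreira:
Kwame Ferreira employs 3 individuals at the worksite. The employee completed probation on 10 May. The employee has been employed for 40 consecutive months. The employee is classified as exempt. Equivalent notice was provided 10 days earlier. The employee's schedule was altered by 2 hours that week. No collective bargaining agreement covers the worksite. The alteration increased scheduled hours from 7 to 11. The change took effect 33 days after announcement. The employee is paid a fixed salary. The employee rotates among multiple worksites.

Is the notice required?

No — not required.

(1) non-exempt — not met.
(A) < 21 days' notice — not met.
(B) tenure ≥ 18 mo. — satisfied.
(i): F AND T → false.
(ii) ≥ 15 at site — fails.
(iii) no recent notice — not satisfied.
(a): F OR F OR F → false.
(b) past probation — holds.
(c) no CBA — holds.
So (2) is not satisfied (F AND T AND T).
(3) hours reduced — not met.
So Overall is not satisfied (F OR F OR F).
Exception (hourly-paid) — not satisfied.
Result: main false OR exception false → false.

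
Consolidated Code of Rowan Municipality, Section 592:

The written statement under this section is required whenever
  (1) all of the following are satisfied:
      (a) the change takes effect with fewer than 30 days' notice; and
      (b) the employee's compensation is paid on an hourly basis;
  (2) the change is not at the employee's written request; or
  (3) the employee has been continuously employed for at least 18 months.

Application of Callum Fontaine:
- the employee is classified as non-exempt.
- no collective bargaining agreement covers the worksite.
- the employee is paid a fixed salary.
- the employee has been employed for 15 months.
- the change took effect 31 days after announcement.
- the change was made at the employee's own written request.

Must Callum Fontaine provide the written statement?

No — not required.

(a) < 30 days' notice — not met.
(b) hourly-paid — not satisfied.
(1) = F AND F = false.
(2) not employee-requested — not satisfied.
(3) tenure ≥ 18 mo. — fails.
Overall = F OR F OR F = false.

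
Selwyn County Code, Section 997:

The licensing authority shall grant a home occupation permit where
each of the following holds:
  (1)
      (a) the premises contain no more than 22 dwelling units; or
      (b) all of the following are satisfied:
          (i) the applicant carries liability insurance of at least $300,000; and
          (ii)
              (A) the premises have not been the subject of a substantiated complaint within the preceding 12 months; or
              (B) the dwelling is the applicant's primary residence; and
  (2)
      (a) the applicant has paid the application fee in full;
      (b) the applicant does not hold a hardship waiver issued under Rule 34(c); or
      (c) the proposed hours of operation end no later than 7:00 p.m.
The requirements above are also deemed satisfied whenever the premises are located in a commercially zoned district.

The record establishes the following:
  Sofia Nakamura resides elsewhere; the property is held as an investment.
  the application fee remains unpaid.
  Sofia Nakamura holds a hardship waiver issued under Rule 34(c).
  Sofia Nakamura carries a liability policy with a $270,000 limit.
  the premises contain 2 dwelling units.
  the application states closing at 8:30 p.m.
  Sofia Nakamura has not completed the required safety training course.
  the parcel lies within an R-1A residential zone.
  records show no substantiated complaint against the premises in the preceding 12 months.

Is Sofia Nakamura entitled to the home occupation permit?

No — denied.

(a) ≤ 22 units — holds.
(i) insurance ≥ $300,000 — not met.
(A) no complaint in 12 mo. — holds.
(B) primary residence — fails.
So (ii) is satisfied (T OR F).
(b): F AND T → false.
(1): T OR F → true.
(a) fee paid — not satisfied.
(b) not (hardship waiver) — not satisfied.
(c) closes by 7 p.m. — not met.
(2) = F OR F OR F = false.
Overall = T AND F = false.
Exception (commercially zoned) — not satisfied.
Result: main false OR exception false → false.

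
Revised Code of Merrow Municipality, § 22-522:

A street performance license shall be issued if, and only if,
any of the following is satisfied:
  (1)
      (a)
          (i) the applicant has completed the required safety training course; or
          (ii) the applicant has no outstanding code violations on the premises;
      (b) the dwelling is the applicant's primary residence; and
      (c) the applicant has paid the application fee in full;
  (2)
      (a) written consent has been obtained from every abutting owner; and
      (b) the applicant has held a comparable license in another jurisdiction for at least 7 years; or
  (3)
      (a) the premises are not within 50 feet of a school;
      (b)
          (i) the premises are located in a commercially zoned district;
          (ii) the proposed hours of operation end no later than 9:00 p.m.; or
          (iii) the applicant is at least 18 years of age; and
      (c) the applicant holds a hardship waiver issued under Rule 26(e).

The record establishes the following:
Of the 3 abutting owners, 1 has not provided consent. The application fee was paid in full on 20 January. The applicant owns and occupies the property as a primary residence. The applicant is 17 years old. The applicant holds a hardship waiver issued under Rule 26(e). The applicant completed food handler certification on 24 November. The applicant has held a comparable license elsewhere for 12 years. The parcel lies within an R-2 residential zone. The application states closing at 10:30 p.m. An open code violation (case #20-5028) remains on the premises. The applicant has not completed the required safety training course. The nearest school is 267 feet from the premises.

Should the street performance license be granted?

(i) safety training — not satisfied.
(ii) no code violations — not satisfied.
(a): F OR F → false.
(b) primary residence — satisfied.
(c) fee paid — satisfied.
(1) = F AND T AND T = false.
(a) all abutters consent — not satisfied.
(b) prior license ≥ 7 yr — holds.
So (2) is not satisfied (F AND T).
(a) ≥50 ft from school — met.
(i) commercially zoned — fails.
(ii) closes by 9 p.m. — not satisfied.
(iii) age ≥ 18 — not satisfied.
(b): F OR F OR F → false.
(c) hardship waiver — met.
(3): T AND F AND T → false.
Overall = F OR F OR F = false.

No — denied.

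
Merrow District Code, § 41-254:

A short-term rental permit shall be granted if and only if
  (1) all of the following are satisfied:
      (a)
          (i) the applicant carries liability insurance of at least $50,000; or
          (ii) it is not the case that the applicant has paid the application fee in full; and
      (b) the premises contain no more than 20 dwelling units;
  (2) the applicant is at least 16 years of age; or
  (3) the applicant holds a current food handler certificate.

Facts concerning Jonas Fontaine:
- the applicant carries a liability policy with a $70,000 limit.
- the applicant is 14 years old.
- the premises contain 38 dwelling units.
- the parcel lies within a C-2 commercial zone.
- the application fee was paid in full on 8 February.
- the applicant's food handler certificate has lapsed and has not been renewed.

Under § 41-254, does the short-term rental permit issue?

No — denied.

(i) insurance ≥ $50,000 — satisfied.
(ii) not (fee paid) — not met.
(a): T OR F → true.
(b) ≤ 20 units — not satisfied.
(1) = T AND F = false.
(2) age ≥ 16 — not met.
(3) food handler cert. — not met.
So Overall is not satisfied (F OR F OR F).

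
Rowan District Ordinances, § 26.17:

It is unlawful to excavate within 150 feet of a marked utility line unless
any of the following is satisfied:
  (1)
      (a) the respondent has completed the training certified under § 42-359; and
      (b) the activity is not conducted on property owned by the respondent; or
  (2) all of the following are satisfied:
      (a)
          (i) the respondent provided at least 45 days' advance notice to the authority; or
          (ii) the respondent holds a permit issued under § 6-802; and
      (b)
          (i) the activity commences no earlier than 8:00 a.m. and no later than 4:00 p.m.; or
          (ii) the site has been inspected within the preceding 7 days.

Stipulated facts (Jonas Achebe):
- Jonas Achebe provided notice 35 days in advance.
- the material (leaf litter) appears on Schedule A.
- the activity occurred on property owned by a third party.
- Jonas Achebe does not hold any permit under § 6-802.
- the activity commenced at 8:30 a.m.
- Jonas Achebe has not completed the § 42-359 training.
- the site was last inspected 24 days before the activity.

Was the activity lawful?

(a) training certified — not satisfied.
(b) not (own property) — met.
(1): F AND T → false.
(i) ≥45 days' notice — not met.
(ii) holds permit — not satisfied.
(a): F OR F → false.
(i) start within hours — satisfied.
(ii) site inspected — fails.
(b) = T OR F = true.
So (2) is not satisfied (F AND T).
Overall = F OR F = false.

No — unlawful.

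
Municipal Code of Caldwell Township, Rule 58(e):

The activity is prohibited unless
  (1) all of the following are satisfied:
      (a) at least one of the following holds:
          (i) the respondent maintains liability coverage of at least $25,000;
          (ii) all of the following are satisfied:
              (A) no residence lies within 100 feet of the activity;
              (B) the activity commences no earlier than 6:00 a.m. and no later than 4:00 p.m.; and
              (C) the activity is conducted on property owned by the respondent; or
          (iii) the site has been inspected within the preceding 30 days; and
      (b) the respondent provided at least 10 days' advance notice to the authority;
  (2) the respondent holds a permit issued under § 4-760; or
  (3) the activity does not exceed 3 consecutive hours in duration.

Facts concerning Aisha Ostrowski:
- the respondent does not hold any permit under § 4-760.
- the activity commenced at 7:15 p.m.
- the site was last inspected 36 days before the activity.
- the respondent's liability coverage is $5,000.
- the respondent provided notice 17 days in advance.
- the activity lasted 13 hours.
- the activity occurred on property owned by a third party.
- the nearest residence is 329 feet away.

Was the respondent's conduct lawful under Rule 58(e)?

No — unlawful.

(i) coverage ≥ $25,000 — not met.
(A) no residence in 100 ft — holds.
(B) start within hours — not met.
(C) own property — fails.
(ii): T AND F AND F → false.
(iii) site inspected — not met.
So (a) is not satisfied (F OR F OR F).
(b) ≥10 days' notice — met.
(1): F AND T → false.
(2) holds permit — not met.
(3) ≤ 3 hrs duration — not met.
So Overall is not satisfied (F OR F OR F).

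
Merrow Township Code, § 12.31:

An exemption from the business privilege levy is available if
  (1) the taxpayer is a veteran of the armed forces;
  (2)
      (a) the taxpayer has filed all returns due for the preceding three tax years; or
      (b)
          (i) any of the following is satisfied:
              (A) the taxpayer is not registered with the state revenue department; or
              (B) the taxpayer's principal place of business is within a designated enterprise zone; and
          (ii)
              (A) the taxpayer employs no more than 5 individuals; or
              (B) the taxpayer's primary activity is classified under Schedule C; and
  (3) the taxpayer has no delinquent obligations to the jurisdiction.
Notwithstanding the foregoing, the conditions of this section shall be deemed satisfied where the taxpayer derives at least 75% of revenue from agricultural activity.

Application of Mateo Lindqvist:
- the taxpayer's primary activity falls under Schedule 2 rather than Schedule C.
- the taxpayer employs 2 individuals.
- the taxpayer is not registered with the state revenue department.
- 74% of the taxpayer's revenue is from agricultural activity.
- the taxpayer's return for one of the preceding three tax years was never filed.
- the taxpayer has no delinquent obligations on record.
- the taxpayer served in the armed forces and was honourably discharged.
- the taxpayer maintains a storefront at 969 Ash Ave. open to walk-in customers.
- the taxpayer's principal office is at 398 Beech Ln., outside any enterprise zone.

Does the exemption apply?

Yes — exempt.

(1) veteran — holds.
(a) returns current — not satisfied.
(A) not (state-registered) — met.
(B) in enterprise zone — not satisfied.
So (i) is satisfied (T OR F).
(A) ≤ 5 employees — met.
(B) Schedule C activity — not satisfied.
(ii) = T OR F = true.
(b) = T AND T = true.
(2) = F OR T = true.
(3) no delinquency — met.
Overall: T AND T AND T → true.
Exception (≥75% agricultural) — not satisfied.
Result: main true OR exception false → true.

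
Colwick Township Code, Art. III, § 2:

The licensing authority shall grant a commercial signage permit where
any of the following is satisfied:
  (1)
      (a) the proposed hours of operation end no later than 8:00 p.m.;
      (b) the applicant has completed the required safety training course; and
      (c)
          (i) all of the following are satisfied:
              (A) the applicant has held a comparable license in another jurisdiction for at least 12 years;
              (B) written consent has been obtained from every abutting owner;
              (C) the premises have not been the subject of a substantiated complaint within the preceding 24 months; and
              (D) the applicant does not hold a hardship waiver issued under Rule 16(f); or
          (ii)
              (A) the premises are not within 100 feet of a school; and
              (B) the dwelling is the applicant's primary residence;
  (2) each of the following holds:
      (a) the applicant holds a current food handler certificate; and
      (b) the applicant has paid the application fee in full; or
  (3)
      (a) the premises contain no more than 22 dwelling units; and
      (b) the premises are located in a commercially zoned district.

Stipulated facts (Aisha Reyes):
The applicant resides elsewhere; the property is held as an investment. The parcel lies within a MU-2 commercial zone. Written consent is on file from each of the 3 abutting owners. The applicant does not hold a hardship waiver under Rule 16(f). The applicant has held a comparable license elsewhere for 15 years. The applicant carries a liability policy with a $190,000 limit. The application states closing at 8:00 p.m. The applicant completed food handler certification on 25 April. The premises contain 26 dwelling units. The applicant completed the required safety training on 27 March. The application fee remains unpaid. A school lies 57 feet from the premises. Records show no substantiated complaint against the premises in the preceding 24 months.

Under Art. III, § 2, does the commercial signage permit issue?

Yes — granted.

(a) closes by 8 p.m. — met.
(b) safety training — holds.
(A) prior license ≥ 12 yr — satisfied.
(B) all abutters consent — met.
(C) no complaint in 24 mo. — holds.
(D) not (hardship waiver) — met.
(i) = T AND T AND T AND T = true.
(A) ≥100 ft from school — not satisfied.
(B) primary residence — fails.
So (ii) is not satisfied (F AND F).
(c): T OR F → true.
(1): T AND T AND T → true.
(a) food handler cert. — met.
(b) fee paid — not satisfied.
So (2) is not satisfied (T AND F).
(a) ≤ 22 units — not met.
(b) commercially zoned — holds.
So (3) is not satisfied (F AND T).
So Overall is satisfied (T OR F OR F).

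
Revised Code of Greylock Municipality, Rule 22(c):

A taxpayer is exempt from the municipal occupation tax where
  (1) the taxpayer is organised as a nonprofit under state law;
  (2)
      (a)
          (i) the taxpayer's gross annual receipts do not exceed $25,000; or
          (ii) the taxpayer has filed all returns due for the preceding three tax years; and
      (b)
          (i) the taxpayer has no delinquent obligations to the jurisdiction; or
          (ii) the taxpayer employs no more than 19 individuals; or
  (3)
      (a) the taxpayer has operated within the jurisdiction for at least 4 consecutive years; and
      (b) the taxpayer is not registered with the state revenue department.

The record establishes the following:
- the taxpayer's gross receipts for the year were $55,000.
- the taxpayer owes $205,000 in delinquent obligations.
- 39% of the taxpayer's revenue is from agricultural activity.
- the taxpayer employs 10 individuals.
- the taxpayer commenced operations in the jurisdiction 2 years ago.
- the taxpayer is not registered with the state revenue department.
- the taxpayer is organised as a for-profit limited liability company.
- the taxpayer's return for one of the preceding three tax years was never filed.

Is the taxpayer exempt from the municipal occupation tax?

No — not exempt.

(1) nonprofit — not met.
(i) receipts ≤ $25,000 — not satisfied.
(ii) returns current — not met.
(a) = F OR F = false.
(i) no delinquency — fails.
(ii) ≤ 19 employees — satisfied.
(b): F OR T → true.
(2): F AND T → false.
(a) ≥ 4 yrs in jurisdiction — fails.
(b) not (state-registered) — holds.
(3) = F AND T = false.
Overall: F OR F OR F → false.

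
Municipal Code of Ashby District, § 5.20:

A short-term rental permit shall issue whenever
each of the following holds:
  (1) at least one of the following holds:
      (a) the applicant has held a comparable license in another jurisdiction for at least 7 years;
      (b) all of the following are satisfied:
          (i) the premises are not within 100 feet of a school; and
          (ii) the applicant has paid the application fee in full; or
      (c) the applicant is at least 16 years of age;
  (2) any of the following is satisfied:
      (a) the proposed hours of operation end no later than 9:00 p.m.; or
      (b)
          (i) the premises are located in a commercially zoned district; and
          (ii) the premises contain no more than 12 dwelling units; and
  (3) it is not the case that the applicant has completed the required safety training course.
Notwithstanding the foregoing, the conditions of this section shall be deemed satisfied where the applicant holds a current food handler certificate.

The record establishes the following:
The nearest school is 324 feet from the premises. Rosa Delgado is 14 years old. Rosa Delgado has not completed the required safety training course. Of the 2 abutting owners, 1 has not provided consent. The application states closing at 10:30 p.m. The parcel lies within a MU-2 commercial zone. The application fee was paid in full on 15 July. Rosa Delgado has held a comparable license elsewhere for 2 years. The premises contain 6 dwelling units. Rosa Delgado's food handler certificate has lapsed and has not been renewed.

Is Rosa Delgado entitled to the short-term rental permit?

(a) prior license ≥ 7 yr — not met.
(i) ≥100 ft from school — met.
(ii) fee paid — met.
So (b) is satisfied (T AND T).
(c) age ≥ 16 — not satisfied.
So (1) is satisfied (F OR T OR F).
(a) closes by 9 p.m. — fails.
(i) commercially zoned — satisfied.
(ii) ≤ 12 units — holds.
So (b) is satisfied (T AND T).
(2) = F OR T = true.
(3) not (safety training) — satisfied.
Overall: T AND T AND T → true.
Exception (food handler cert.) — not satisfied.
Result: main true OR exception false → true.

Yes — granted.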